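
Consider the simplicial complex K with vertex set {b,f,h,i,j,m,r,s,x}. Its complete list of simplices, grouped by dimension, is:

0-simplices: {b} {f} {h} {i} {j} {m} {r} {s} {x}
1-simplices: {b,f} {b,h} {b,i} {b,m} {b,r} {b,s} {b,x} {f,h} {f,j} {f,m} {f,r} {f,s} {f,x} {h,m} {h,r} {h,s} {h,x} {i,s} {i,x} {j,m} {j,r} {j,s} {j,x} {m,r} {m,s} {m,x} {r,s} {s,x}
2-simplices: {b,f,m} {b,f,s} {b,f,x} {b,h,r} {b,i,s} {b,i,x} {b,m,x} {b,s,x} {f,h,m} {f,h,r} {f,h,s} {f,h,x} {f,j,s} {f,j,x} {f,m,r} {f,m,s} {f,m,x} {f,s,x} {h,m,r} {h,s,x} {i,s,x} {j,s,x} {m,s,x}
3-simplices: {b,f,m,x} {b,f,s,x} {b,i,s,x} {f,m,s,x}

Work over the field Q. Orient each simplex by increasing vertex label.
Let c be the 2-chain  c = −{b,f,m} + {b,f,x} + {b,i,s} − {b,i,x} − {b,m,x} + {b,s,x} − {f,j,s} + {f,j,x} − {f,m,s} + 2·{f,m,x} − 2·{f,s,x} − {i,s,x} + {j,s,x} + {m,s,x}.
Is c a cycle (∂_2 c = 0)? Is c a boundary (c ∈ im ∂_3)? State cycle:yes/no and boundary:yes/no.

cycle:yes boundary:no

n_0=9 n_1=28 n_2=23 n_3=4  [Q]
∂1: piv[bf,bh,bi,bm,br,bs,bx,fj] rk=8  ker:fh,fm,fr,fs,fx,hm,hr,hs,hx,is,ix,jm,jr,js,jx,mr,ms,mx,rs,sx
∂2: piv[bfm,bfs,bfx,bhr,bis,bix,bmx,bsx,fhm,fhr,fhs,fhx,fjs,fjx,fmr,fms] rk=16  ker:fmx,fsx,hmr,hsx,isx,jsx,msx
∂3: piv[bfmx,bfsx,bisx,fmsx] rk=4
∂2c = 0
c vs im∂3: residual ≠ 0 ⇒ not boundary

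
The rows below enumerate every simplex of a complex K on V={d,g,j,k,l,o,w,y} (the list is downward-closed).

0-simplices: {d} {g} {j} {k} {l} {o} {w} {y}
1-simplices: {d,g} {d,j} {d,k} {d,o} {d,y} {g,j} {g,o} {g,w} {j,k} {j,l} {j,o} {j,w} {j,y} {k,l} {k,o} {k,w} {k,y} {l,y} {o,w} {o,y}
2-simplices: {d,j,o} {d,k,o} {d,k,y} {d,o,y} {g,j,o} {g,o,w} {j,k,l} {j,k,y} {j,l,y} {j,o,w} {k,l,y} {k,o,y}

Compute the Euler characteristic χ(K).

n_0=8 n_1=20 n_2=12
χ=+8−20+12=0

χ(K)=0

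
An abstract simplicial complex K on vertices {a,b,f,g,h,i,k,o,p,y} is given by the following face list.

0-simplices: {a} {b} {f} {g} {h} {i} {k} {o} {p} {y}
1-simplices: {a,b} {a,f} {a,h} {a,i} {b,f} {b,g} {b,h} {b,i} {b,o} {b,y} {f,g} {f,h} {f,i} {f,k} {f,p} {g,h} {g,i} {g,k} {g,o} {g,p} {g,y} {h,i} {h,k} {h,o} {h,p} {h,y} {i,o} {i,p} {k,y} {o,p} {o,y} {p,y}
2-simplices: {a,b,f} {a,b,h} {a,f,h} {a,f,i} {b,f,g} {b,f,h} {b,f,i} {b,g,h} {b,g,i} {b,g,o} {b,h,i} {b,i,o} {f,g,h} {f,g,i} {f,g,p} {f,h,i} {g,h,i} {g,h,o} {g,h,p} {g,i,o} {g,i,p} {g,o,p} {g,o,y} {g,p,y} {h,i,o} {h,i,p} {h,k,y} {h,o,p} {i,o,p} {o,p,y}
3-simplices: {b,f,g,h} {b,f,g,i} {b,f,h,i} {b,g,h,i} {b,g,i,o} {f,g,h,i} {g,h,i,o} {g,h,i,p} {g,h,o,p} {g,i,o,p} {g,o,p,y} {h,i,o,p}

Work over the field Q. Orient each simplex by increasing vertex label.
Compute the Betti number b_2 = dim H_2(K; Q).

b_2=1

n_0=10 n_1=32 n_2=30 n_3=12  [Q]
∂1: piv[ab,af,ah,ai,bg,bo,by,fk,fp] rk=9  ker:bf,bh,bi,fg,fh,fi,gh,gi,gk,go,gp,gy,hi,hk,ho,hp,hy,io,ip,ky,op,oy,py
∂2: piv[abf,abh,afh,afi,bfg,bfi,bgh,bgi,bgo,bhi,bio,fgp,gho,ghp,gip,gop,goy,gpy,hky] rk=19  ker:bfh,fgh,fgi,fhi,ghi,gio,hio,hip,hop,iop,opy
∂3: piv[bfgh,bfgi,bfhi,bghi,bgio,ghio,ghip,ghop,giop,gopy] rk=10  ker:fghi,hiop
b_2=(30−19)−10=1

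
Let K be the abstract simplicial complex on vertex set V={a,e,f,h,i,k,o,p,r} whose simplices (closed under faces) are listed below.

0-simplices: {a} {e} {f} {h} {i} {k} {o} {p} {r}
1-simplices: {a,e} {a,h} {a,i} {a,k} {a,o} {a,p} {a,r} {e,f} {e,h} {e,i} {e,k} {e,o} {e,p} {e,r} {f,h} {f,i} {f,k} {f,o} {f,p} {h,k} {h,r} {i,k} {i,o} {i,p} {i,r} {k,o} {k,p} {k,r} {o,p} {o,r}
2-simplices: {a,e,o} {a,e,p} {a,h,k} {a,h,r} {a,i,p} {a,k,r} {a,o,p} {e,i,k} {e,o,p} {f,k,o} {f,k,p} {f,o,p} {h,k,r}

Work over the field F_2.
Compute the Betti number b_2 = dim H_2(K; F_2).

b_2=2

n_0=9 n_1=30 n_2=13  [Z2]
∂1: piv[ae,ah,ai,ak,ao,ap,ar,ef] rk=8  ker:eh,ei,ek,eo,ep,er,fh,fi,fk,fo,fp,hk,hr,ik,io,ip,ir,ko,kp,kr,op,or
∂2: piv[aeo,aep,ahk,ahr,aip,akr,aop,eik,fko,fkp,fop] rk=11  ker:eop,hkr
b_2=(13−11)−0=2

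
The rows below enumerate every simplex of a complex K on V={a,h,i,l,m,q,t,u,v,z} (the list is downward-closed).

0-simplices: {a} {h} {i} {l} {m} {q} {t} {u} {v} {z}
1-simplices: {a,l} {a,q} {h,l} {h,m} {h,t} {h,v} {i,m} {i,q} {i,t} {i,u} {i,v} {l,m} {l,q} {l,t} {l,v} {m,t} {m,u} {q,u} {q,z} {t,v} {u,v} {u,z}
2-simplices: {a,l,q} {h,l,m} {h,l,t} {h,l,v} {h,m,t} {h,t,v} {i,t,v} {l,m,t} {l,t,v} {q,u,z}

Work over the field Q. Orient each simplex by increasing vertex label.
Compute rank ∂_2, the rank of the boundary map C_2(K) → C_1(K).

rank∂_2=8

n_0=10 n_1=22 n_2=10  [Q]
∂1: piv[al,aq,hl,hm,ht,hv,im,iu,qz] rk=9  ker:iq,it,iv,lm,lq,lt,lv,mt,mu,qu,tv,uv,uz
∂2: piv[alq,hlm,hlt,hlv,hmt,htv,itv,quz] rk=8  ker:lmt,ltv
rk∂_2=8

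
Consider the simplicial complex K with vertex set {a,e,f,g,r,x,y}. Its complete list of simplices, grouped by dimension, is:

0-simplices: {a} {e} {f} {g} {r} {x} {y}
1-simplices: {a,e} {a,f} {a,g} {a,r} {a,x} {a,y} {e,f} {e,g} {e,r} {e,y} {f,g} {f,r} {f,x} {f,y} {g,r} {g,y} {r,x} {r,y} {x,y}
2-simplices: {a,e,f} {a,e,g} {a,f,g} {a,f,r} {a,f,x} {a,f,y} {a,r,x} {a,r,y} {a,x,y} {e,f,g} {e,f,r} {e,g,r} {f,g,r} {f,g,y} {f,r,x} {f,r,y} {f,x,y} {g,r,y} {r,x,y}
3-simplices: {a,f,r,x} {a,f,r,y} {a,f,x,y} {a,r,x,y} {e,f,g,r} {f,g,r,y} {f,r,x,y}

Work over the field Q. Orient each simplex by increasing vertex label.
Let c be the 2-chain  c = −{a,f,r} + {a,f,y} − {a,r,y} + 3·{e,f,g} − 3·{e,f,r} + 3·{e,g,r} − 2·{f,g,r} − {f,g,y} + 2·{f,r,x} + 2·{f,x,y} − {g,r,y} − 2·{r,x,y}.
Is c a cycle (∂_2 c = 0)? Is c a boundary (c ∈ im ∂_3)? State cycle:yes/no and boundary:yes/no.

n_0=7 n_1=19 n_2=19 n_3=7  [Q]
∂1: piv[ae,af,ag,ar,ax,ay] rk=6  ker:ef,eg,er,ey,fg,fr,fx,fy,gr,gy,rx,ry,xy
∂2: piv[aef,aeg,afg,afr,afx,afy,arx,ary,axy,efr,egr,fgy] rk=12  ker:efg,fgr,frx,fry,fxy,gry,rxy
∂3: piv[afrx,afry,afxy,arxy,efgr,fgry] rk=6  ker:frxy
∂2c = 0
c vs im∂3: reduces to 0 ⇒ boundary

cycle:yes boundary:yes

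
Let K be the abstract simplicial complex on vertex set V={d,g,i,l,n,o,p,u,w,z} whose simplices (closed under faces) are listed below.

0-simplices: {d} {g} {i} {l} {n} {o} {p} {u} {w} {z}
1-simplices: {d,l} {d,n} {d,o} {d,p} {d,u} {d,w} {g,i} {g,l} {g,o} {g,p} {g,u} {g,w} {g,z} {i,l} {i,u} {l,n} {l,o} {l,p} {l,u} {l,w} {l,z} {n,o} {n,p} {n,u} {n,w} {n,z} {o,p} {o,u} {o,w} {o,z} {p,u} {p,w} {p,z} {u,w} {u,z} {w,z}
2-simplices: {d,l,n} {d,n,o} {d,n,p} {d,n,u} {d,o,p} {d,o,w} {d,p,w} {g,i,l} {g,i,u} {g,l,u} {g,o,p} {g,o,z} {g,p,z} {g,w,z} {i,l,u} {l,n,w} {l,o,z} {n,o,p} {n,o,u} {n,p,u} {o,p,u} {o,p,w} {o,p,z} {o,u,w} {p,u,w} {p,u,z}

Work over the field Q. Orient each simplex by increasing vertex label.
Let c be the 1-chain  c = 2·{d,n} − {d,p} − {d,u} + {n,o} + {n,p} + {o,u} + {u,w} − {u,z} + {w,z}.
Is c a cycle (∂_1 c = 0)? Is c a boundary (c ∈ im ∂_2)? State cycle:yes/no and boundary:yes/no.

cycle:yes boundary:no

n_0=10 n_1=36 n_2=26  [Q]
∂1: piv[dl,dn,do,dp,du,dw,gi,gl,gz] rk=9  ker:go,gp,gu,gw,il,iu,ln,lo,lp,lu,lw,lz,no,np,nu,nw,nz,op,ou,ow,oz,pu,pw,pz,uw,uz,wz
∂2: piv[dln,dno,dnp,dnu,dop,dow,dpw,gil,giu,glu,gop,goz,gpz,gwz,lnw,loz,nou,npu,ouw,puz] rk=20  ker:ilu,nop,opu,opw,opz,puw
∂1c = 0
c vs im∂2: residual ≠ 0 ⇒ not boundary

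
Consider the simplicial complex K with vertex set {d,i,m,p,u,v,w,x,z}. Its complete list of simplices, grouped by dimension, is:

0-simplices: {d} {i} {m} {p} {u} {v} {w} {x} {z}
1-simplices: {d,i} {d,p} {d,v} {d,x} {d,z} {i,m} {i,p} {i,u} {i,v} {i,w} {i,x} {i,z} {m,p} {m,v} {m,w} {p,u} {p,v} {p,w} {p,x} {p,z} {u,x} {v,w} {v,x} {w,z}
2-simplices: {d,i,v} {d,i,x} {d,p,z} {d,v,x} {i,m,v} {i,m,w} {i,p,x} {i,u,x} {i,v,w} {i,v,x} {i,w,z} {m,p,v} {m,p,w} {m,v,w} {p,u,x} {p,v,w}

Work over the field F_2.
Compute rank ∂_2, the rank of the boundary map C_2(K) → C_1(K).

n_0=9 n_1=24 n_2=16  [Z2]
∂1: piv[di,dp,dv,dx,dz,im,iu,iw] rk=8  ker:ip,iv,ix,iz,mp,mv,mw,pu,pv,pw,px,pz,ux,vw,vx,wz
∂2: piv[div,dix,dpz,dvx,imv,imw,ipx,iux,ivw,iwz,mpv,mpw,pux] rk=13  ker:ivx,mvw,pvw
rk∂_2=13

rank∂_2=13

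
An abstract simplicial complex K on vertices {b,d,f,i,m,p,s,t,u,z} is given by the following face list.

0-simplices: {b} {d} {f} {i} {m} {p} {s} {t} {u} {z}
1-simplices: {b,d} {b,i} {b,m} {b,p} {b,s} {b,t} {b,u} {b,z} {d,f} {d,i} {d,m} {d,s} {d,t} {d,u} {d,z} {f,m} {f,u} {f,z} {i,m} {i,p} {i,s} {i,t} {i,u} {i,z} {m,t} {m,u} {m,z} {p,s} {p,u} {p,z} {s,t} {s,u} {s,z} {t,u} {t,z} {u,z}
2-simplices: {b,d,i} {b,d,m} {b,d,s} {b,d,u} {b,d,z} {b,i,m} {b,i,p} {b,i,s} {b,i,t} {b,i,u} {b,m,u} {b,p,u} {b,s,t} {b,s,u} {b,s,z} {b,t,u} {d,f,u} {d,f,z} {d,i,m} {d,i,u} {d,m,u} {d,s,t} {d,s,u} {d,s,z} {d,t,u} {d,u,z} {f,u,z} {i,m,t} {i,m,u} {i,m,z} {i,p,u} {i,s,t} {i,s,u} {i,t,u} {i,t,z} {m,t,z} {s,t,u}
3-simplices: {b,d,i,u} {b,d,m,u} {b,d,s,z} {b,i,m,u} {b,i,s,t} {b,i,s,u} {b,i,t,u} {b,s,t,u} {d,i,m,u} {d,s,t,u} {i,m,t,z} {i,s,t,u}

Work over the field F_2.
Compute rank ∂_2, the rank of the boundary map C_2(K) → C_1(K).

rank∂_2=23

n_0=10 n_1=36 n_2=37 n_3=12  [Z2]
∂1: piv[bd,bi,bm,bp,bs,bt,bu,bz,df] rk=9  ker:di,dm,ds,dt,du,dz,fm,fu,fz,im,ip,is,it,iu,iz,mt,mu,mz,ps,pu,pz,st,su,sz,tu,tz,uz
∂2: piv[bdi,bdm,bds,bdu,bdz,bim,bip,bis,bit,biu,bmu,bpu,bst,bsu,bsz,btu,dfu,dfz,dst,duz,imt,imz,itz] rk=23  ker:dim,diu,dmu,dsu,dsz,dtu,fuz,imu,ipu,ist,isu,itu,mtz,stu
∂3: piv[bdiu,bdmu,bdsz,bimu,bist,bisu,bitu,bstu,dimu,dstu,imtz] rk=11  ker:istu
rk∂_2=23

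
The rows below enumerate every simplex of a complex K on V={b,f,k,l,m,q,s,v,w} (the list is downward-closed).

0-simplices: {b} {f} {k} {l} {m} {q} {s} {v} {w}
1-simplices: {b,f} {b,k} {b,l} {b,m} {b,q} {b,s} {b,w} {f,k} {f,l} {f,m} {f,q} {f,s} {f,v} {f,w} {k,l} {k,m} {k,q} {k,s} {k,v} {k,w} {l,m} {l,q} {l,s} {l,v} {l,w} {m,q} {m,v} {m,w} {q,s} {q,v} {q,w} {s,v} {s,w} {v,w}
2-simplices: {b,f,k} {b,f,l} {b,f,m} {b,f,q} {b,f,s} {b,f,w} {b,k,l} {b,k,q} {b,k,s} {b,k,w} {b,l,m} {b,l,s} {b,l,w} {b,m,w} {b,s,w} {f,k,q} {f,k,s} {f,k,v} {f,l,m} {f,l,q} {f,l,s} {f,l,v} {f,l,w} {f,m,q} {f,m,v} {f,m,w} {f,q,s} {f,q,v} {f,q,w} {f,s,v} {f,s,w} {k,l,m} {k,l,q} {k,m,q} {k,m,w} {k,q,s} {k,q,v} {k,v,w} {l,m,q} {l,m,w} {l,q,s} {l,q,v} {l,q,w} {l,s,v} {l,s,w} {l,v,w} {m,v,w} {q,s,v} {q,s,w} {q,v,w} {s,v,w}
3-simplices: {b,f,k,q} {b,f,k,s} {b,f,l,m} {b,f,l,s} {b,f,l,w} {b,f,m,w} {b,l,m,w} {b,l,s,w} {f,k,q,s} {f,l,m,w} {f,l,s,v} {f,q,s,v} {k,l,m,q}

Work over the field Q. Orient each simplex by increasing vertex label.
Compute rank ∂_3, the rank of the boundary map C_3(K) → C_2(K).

rank∂_3=12

n_0=9 n_1=34 n_2=51 n_3=13  [Q]
∂1: piv[bf,bk,bl,bm,bq,bs,bw,fv] rk=8  ker:fk,fl,fm,fq,fs,fw,kl,km,kq,ks,kv,kw,lm,lq,ls,lv,lw,mq,mv,mw,qs,qv,qw,sv,sw,vw
∂2: piv[bfk,bfl,bfm,bfq,bfs,bfw,bkl,bkq,bks,bkw,blm,bls,blw,bmw,bsw,fkv,flq,flv,fmq,fmv,fqs,fqv,fqw,fsv,klm,kvw] rk=26  ker:fkq,fks,flm,fls,flw,fmw,fsw,klq,kmq,kmw,kqs,kqv,lmq,lmw,lqs,lqv,lqw,lsv,lsw,lvw,mvw,qsv,qsw,qvw,svw
∂3: piv[bfkq,bfks,bflm,bfls,bflw,bfmw,blmw,blsw,fkqs,flsv,fqsv,klmq] rk=12  ker:flmw
rk∂_3=12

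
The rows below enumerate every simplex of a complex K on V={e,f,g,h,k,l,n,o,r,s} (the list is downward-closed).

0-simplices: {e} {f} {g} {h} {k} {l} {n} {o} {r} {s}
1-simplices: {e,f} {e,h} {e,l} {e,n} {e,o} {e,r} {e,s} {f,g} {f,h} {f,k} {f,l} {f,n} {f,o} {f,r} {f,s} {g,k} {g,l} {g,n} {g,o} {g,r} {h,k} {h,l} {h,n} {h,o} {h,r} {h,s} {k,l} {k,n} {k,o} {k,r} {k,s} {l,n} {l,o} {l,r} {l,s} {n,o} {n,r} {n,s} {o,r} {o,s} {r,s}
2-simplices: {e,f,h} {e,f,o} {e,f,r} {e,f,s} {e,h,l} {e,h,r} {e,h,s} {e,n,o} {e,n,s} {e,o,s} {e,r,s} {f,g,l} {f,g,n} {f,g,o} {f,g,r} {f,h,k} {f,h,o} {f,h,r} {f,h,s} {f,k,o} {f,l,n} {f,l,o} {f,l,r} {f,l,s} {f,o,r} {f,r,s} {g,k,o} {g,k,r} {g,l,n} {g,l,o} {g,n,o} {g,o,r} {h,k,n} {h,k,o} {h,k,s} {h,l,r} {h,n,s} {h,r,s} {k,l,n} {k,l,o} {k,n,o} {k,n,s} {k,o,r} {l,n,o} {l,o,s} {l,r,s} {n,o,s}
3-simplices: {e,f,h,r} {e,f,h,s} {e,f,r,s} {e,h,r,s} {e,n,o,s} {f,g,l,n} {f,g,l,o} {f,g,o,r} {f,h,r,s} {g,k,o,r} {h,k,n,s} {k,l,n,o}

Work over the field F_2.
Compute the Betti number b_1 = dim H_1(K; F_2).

b_1=1

n_0=10 n_1=41 n_2=47 n_3=12  [Z2]
∂1: piv[ef,eh,el,en,eo,er,es,fg,fk] rk=9  ker:fh,fl,fn,fo,fr,fs,gk,gl,gn,go,gr,hk,hl,hn,ho,hr,hs,kl,kn,ko,kr,ks,ln,lo,lr,ls,no,nr,ns,or,os,rs
∂2: piv[efh,efo,efr,efs,ehl,ehr,ehs,eno,ens,eos,ers,fgl,fgn,fgo,fgr,fhk,fho,fko,fln,flo,flr,fls,for,gko,gkr,gno,hkn,hks,hlr,hns,kln] rk=31  ker:fhr,fhs,frs,gln,glo,gor,hko,hrs,klo,kno,kns,kor,lno,los,lrs,nos
∂3: piv[efhr,efhs,efrs,ehrs,enos,fgln,fglo,fgor,gkor,hkns,klno] rk=11  ker:fhrs
b_1=(41−9)−31=1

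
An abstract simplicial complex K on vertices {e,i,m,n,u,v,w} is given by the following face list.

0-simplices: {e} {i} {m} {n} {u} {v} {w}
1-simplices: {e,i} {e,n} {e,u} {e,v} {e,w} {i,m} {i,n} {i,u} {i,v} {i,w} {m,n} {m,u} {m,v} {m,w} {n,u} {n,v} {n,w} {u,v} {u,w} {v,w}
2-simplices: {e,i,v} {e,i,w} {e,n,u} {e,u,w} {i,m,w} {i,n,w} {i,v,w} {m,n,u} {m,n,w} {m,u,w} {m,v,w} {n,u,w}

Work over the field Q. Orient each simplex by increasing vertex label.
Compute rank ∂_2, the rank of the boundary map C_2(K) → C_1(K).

n_0=7 n_1=20 n_2=12  [Q]
∂1: piv[ei,en,eu,ev,ew,im] rk=6  ker:in,iu,iv,iw,mn,mu,mv,mw,nu,nv,nw,uv,uw,vw
∂2: piv[eiv,eiw,enu,euw,imw,inw,ivw,mnu,mnw,muw,mvw] rk=11  ker:nuw
rk∂_2=11

rank∂_2=11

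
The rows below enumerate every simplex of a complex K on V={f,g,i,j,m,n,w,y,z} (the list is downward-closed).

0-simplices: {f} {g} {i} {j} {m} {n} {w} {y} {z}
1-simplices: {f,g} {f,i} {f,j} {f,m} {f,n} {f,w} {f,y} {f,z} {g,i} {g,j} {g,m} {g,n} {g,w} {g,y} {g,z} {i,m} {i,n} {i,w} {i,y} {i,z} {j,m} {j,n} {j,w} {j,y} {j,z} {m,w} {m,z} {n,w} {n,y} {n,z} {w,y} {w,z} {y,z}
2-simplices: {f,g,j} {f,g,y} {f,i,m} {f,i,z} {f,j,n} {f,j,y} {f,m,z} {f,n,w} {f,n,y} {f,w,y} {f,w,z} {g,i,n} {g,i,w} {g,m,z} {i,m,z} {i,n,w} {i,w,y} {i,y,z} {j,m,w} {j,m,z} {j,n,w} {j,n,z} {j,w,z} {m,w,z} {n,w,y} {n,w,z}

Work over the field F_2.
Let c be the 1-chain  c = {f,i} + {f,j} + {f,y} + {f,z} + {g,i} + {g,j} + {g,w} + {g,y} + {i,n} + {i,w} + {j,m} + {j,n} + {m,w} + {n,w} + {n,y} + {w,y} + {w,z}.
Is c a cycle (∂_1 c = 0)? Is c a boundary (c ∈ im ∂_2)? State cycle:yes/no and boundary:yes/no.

cycle:yes boundary:no

n_0=9 n_1=33 n_2=26  [Z2]
∂1: piv[fg,fi,fj,fm,fn,fw,fy,fz] rk=8  ker:gi,gj,gm,gn,gw,gy,gz,im,in,iw,iy,iz,jm,jn,jw,jy,jz,mw,mz,nw,ny,nz,wy,wz,yz
∂2: piv[fgj,fgy,fim,fiz,fjn,fjy,fmz,fnw,fny,fwy,fwz,gin,giw,gmz,inw,iwy,iyz,jmw,jmz,jnw,jnz,jwz] rk=22  ker:imz,mwz,nwy,nwz
∂1c = 0
c vs im∂2: residual ≠ 0 ⇒ not boundary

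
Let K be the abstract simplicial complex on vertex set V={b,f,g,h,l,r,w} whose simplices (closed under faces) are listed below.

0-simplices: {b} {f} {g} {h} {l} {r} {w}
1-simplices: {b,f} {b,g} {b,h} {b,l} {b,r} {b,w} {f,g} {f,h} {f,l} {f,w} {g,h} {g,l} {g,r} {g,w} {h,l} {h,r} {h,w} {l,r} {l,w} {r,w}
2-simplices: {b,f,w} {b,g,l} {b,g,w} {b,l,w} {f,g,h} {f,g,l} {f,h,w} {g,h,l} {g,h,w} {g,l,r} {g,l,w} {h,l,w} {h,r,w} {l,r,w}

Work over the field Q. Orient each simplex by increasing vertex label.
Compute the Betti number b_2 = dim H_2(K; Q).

b_2=2

n_0=7 n_1=20 n_2=14  [Q]
∂1: piv[bf,bg,bh,bl,br,bw] rk=6  ker:fg,fh,fl,fw,gh,gl,gr,gw,hl,hr,hw,lr,lw,rw
∂2: piv[bfw,bgl,bgw,blw,fgh,fgl,fhw,ghl,ghw,glr,hrw,lrw] rk=12  ker:glw,hlw
b_2=(14−12)−0=2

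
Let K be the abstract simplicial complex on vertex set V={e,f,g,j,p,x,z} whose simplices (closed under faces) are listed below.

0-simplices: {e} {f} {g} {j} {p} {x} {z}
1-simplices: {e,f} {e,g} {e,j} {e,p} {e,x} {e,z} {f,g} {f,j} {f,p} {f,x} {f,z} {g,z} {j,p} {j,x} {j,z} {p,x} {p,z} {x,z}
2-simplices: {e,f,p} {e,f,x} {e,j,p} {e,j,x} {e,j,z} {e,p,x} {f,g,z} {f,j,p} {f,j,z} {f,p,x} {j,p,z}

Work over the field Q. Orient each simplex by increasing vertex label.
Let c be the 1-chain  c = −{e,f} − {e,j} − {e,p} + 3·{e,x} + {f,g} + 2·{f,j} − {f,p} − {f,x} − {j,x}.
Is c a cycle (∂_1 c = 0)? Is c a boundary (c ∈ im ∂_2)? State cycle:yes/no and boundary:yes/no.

cycle:no boundary:no

n_0=7 n_1=18 n_2=11  [Q]
∂1: piv[ef,eg,ej,ep,ex,ez] rk=6  ker:fg,fj,fp,fx,fz,gz,jp,jx,jz,px,pz,xz
∂2: piv[efp,efx,ejp,ejx,ejz,epx,fgz,fjp,fjz,jpz] rk=10  ker:fpx
∂1c = −2·{f} + {g} + 2·{j} − 2·{p} + {x}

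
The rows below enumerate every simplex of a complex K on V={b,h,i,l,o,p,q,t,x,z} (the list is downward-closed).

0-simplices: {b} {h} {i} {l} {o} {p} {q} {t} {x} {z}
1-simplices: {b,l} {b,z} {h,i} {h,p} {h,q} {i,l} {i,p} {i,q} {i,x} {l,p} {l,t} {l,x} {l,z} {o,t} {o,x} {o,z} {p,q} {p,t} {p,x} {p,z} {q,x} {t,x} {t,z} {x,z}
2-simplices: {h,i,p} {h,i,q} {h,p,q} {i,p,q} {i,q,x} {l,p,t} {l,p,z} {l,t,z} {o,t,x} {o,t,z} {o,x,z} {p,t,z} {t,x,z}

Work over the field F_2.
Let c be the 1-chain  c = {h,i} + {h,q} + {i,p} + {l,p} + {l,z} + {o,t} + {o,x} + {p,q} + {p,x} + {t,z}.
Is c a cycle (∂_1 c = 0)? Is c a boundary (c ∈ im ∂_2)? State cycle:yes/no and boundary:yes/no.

cycle:yes boundary:no

n_0=10 n_1=24 n_2=13  [Z2]
∂1: piv[bl,bz,hi,hp,hq,il,ix,lt,ot] rk=9  ker:ip,iq,lp,lx,lz,ox,oz,pq,pt,px,pz,qx,tx,tz,xz
∂2: piv[hip,hiq,hpq,iqx,lpt,lpz,ltz,otx,otz,oxz] rk=10  ker:ipq,ptz,txz
∂1c = 0
c vs im∂2: residual ≠ 0 ⇒ not boundary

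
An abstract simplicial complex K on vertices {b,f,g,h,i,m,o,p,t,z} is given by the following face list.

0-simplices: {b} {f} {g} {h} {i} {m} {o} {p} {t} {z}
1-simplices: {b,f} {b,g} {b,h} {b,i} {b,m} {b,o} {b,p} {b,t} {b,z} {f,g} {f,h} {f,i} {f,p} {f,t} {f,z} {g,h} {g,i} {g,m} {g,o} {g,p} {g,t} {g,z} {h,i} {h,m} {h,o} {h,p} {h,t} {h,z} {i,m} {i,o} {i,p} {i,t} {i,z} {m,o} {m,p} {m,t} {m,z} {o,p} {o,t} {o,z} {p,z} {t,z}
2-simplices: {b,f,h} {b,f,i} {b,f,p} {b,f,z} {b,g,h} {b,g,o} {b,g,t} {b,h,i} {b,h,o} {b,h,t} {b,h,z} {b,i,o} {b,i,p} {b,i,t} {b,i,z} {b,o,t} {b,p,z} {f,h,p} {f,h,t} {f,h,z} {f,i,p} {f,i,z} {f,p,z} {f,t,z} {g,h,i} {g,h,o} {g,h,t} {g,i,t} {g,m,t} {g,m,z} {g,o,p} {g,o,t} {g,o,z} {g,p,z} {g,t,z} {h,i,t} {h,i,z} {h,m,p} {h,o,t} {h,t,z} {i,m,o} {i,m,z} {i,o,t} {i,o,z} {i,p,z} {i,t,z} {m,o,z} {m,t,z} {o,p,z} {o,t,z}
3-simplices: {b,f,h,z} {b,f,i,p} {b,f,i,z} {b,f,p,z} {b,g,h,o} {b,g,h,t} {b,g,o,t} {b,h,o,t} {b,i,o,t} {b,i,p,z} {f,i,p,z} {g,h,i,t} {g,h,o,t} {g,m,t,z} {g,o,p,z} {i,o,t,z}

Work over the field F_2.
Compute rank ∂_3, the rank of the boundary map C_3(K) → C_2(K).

rank∂_3=14

n_0=10 n_1=42 n_2=50 n_3=16  [Z2]
∂1: piv[bf,bg,bh,bi,bm,bo,bp,bt,bz] rk=9  ker:fg,fh,fi,fp,ft,fz,gh,gi,gm,go,gp,gt,gz,hi,hm,ho,hp,ht,hz,im,io,ip,it,iz,mo,mp,mt,mz,op,ot,oz,pz,tz
∂2: piv[bfh,bfi,bfp,bfz,bgh,bgo,bgt,bhi,bho,bht,bhz,bio,bip,bit,biz,bot,bpz,fhp,fht,ftz,ghi,gmt,gmz,gop,goz,gpz,gtz,hmp,imo,imz] rk=30  ker:fhz,fip,fiz,fpz,gho,ght,git,got,hit,hiz,hot,htz,iot,ioz,ipz,itz,moz,mtz,opz,otz
∂3: piv[bfhz,bfip,bfiz,bfpz,bgho,bght,bgot,bhot,biot,bipz,ghit,gmtz,gopz,iotz] rk=14  ker:fipz,ghot
rk∂_3=14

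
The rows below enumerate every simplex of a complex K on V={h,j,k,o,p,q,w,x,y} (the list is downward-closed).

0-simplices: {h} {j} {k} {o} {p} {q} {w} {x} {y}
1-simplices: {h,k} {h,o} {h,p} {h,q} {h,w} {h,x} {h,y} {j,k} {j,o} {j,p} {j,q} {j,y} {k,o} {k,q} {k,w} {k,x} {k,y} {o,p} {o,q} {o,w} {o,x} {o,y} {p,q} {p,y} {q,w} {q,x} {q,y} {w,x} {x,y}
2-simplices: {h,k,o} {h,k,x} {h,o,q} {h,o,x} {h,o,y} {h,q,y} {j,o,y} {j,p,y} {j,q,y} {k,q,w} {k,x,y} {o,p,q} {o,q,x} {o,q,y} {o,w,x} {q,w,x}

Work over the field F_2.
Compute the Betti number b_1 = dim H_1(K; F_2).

b_1=6

n_0=9 n_1=29 n_2=16  [Z2]
∂1: piv[hk,ho,hp,hq,hw,hx,hy,jk] rk=8  ker:jo,jp,jq,jy,ko,kq,kw,kx,ky,op,oq,ow,ox,oy,pq,py,qw,qx,qy,wx,xy
∂2: piv[hko,hkx,hoq,hox,hoy,hqy,joy,jpy,jqy,kqw,kxy,opq,oqx,owx,qwx] rk=15  ker:oqy
b_1=(29−8)−15=6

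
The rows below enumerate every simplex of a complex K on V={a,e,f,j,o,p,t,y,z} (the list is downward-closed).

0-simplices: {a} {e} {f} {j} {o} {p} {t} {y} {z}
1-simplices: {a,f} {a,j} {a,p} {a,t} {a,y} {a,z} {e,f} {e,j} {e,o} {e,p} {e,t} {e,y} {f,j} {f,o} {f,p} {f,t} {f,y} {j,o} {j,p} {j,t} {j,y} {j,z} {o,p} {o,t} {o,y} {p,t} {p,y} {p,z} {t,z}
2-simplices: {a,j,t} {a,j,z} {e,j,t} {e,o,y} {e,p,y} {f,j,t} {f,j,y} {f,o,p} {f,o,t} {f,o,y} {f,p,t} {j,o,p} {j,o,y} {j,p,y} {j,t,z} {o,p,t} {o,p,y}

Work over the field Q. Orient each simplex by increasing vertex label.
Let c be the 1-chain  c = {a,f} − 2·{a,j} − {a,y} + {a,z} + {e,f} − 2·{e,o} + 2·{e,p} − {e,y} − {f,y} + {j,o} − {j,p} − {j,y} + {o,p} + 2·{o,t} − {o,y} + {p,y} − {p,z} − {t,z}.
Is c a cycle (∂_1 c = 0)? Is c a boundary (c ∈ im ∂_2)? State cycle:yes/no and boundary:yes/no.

cycle:no boundary:no

n_0=9 n_1=29 n_2=17  [Q]
∂1: piv[af,aj,ap,at,ay,az,ef,eo] rk=8  ker:ej,ep,et,ey,fj,fo,fp,ft,fy,jo,jp,jt,jy,jz,op,ot,oy,pt,py,pz,tz
∂2: piv[ajt,ajz,ejt,eoy,epy,fjt,fjy,fop,fot,foy,fpt,jop,joy,jpy,jtz] rk=15  ker:opt,opy
∂1c = {a} + 3·{f} − {j} − 3·{o} + 2·{p} + 3·{t} − 4·{y} − {z}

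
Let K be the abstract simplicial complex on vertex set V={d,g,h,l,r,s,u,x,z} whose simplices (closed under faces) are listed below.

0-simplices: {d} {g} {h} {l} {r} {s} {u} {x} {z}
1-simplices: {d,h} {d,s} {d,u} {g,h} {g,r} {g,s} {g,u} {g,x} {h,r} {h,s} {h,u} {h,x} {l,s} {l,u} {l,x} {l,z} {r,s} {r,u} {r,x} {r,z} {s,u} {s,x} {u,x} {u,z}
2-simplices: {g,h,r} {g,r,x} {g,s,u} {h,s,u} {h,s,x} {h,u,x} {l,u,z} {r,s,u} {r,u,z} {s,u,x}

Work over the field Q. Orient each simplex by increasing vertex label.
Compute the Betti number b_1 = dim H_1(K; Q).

b_1=7

n_0=9 n_1=24 n_2=10  [Q]
∂1: piv[dh,ds,du,gh,gr,gx,ls,lz] rk=8  ker:gs,gu,hr,hs,hu,hx,lu,lx,rs,ru,rx,rz,su,sx,ux,uz
∂2: piv[ghr,grx,gsu,hsu,hsx,hux,luz,rsu,ruz] rk=9  ker:sux
b_1=(24−8)−9=7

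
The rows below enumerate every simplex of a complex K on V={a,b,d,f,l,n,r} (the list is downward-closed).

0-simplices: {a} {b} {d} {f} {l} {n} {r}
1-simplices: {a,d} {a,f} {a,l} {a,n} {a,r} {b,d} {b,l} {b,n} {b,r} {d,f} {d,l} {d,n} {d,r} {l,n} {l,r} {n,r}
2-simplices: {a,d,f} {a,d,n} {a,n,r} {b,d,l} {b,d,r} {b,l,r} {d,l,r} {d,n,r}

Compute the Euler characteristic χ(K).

χ(K)=-1

n_0=7 n_1=16 n_2=8
χ=+7−16+8=-1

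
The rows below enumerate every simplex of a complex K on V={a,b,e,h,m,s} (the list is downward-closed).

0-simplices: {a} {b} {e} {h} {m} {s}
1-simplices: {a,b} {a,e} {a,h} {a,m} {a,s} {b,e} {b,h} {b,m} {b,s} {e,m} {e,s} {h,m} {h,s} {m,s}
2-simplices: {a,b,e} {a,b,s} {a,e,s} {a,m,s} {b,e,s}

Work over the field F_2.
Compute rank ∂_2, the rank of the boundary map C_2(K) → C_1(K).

n_0=6 n_1=14 n_2=5  [Z2]
∂1: piv[ab,ae,ah,am,as] rk=5  ker:be,bh,bm,bs,em,es,hm,hs,ms
∂2: piv[abe,abs,aes,ams] rk=4  ker:bes
rk∂_2=4

rank∂_2=4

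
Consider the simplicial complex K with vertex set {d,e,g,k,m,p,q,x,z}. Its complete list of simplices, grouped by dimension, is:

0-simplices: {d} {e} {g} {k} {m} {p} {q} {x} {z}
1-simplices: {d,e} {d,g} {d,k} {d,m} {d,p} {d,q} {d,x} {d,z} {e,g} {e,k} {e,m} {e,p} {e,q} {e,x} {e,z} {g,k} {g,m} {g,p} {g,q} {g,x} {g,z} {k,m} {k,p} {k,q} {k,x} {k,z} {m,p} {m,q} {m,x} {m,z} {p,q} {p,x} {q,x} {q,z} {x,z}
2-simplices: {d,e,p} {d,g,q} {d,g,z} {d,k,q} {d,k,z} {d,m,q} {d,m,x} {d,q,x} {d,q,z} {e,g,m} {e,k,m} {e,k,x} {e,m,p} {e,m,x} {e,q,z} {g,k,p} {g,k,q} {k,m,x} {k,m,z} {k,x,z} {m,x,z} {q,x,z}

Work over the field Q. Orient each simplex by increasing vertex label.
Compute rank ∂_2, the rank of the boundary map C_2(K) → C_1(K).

n_0=9 n_1=35 n_2=22  [Q]
∂1: piv[de,dg,dk,dm,dp,dq,dx,dz] rk=8  ker:eg,ek,em,ep,eq,ex,ez,gk,gm,gp,gq,gx,gz,km,kp,kq,kx,kz,mp,mq,mx,mz,pq,px,qx,qz,xz
∂2: piv[dep,dgq,dgz,dkq,dkz,dmq,dmx,dqx,dqz,egm,ekm,ekx,emp,emx,eqz,gkp,gkq,kmz,kxz,qxz] rk=20  ker:kmx,mxz
rk∂_2=20

rank∂_2=20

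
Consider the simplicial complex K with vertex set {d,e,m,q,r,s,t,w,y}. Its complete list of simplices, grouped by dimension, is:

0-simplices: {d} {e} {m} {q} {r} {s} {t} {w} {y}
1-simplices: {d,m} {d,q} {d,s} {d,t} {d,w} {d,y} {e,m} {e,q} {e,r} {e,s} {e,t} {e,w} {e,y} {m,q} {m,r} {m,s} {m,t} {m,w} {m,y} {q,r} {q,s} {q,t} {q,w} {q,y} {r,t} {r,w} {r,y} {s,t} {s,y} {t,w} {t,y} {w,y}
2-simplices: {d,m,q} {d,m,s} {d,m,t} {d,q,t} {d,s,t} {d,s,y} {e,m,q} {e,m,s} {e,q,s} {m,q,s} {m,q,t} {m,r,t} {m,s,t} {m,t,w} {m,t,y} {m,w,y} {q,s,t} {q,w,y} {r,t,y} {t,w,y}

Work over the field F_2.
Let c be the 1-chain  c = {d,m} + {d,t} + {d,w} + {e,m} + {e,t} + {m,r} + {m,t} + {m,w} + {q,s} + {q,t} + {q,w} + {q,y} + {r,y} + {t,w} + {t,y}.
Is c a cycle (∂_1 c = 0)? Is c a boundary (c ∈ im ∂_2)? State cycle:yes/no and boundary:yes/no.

n_0=9 n_1=32 n_2=20  [Z2]
∂1: piv[dm,dq,ds,dt,dw,dy,em,er] rk=8  ker:eq,es,et,ew,ey,mq,mr,ms,mt,mw,my,qr,qs,qt,qw,qy,rt,rw,ry,st,sy,tw,ty,wy
∂2: piv[dmq,dms,dmt,dqt,dst,dsy,emq,ems,eqs,mrt,mtw,mty,mwy,qwy,rty] rk=15  ker:mqs,mqt,mst,qst,twy
∂1c = {d} + {m} + {s} + {y}

cycle:no boundary:no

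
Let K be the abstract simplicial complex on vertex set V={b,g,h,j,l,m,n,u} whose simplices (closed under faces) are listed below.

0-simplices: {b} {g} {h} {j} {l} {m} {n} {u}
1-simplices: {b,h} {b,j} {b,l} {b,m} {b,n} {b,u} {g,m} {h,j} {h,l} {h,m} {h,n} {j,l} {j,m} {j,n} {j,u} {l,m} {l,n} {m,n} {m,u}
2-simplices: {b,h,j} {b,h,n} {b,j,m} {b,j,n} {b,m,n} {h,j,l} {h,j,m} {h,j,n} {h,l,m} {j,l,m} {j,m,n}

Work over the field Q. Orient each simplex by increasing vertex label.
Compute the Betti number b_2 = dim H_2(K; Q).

b_2=3

n_0=8 n_1=19 n_2=11  [Q]
∂1: piv[bh,bj,bl,bm,bn,bu,gm] rk=7  ker:hj,hl,hm,hn,jl,jm,jn,ju,lm,ln,mn,mu
∂2: piv[bhj,bhn,bjm,bjn,bmn,hjl,hjm,hlm] rk=8  ker:hjn,jlm,jmn
b_2=(11−8)−0=3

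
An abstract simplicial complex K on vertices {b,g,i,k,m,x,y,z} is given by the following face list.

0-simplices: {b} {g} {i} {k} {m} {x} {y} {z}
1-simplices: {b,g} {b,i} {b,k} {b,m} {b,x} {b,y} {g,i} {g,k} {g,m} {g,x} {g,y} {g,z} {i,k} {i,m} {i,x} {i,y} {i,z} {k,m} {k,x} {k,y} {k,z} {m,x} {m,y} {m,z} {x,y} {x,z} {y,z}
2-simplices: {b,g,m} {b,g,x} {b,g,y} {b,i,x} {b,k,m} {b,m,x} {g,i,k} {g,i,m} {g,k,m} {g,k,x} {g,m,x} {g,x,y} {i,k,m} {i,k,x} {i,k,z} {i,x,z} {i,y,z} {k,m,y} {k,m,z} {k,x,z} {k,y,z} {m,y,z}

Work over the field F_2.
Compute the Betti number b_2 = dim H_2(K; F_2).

b_2=4

n_0=8 n_1=27 n_2=22  [Z2]
∂1: piv[bg,bi,bk,bm,bx,by,gz] rk=7  ker:gi,gk,gm,gx,gy,ik,im,ix,iy,iz,km,kx,ky,kz,mx,my,mz,xy,xz,yz
∂2: piv[bgm,bgx,bgy,bix,bkm,bmx,gik,gim,gkm,gkx,gxy,ikx,ikz,ixz,iyz,kmy,kmz,kyz] rk=18  ker:gmx,ikm,kxz,myz
b_2=(22−18)−0=4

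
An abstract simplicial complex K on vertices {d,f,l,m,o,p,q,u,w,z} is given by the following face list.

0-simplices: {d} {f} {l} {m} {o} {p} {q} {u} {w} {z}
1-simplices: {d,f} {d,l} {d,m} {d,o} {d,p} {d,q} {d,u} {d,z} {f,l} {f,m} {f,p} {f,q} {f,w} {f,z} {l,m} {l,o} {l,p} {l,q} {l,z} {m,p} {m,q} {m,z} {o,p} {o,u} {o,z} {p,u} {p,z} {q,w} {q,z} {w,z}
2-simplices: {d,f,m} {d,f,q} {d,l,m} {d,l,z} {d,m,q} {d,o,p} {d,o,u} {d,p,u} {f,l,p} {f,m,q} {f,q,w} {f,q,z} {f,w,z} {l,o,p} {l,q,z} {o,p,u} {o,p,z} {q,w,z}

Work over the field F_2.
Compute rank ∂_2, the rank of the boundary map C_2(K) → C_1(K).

n_0=10 n_1=30 n_2=18  [Z2]
∂1: piv[df,dl,dm,do,dp,dq,du,dz,fw] rk=9  ker:fl,fm,fp,fq,fz,lm,lo,lp,lq,lz,mp,mq,mz,op,ou,oz,pu,pz,qw,qz,wz
∂2: piv[dfm,dfq,dlm,dlz,dmq,dop,dou,dpu,flp,fqw,fqz,fwz,lop,lqz,opz] rk=15  ker:fmq,opu,qwz
rk∂_2=15

rank∂_2=15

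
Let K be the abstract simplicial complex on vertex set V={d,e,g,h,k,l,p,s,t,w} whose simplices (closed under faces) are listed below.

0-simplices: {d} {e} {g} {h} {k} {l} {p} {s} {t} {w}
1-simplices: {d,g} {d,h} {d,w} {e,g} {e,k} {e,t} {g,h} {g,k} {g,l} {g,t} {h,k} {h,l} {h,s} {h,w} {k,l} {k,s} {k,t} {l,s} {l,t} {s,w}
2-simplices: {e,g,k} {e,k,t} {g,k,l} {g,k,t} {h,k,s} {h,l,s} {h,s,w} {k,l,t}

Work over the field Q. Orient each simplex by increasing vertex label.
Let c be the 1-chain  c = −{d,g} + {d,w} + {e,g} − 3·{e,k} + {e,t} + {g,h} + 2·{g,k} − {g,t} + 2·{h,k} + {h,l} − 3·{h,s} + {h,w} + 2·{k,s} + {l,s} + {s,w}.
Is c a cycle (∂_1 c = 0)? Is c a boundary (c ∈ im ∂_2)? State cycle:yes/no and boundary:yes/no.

n_0=10 n_1=20 n_2=8  [Q]
∂1: piv[dg,dh,dw,eg,ek,et,gl,hs] rk=8  ker:gh,gk,gt,hk,hl,hw,kl,ks,kt,ls,lt,sw
∂2: piv[egk,ekt,gkl,gkt,hks,hls,hsw,klt] rk=8
∂1c = {e} − 2·{g} − {k} − {s} + 3·{w}

cycle:no boundary:no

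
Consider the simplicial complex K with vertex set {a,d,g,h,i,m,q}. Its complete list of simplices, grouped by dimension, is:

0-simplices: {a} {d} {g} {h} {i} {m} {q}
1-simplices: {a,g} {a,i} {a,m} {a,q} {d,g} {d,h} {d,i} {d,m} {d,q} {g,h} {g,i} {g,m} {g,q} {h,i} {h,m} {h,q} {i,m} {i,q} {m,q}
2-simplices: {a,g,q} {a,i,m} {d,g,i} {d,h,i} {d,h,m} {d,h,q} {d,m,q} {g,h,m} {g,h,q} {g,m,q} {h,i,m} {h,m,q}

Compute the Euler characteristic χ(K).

χ(K)=0

n_0=7 n_1=19 n_2=12
χ=+7−19+12=0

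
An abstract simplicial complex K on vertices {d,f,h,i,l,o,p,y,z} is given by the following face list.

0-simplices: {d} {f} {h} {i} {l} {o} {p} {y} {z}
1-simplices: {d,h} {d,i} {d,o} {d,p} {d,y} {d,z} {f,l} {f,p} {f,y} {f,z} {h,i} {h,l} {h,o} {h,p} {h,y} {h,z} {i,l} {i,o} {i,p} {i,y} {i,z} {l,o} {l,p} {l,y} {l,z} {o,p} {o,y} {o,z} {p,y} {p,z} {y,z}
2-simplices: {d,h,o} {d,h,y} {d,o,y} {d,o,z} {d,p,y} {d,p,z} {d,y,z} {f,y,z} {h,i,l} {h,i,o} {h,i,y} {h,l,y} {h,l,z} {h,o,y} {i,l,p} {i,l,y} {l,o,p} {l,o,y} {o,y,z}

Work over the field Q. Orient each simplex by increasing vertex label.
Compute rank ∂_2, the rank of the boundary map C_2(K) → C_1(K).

rank∂_2=16

n_0=9 n_1=31 n_2=19  [Q]
∂1: piv[dh,di,do,dp,dy,dz,fl,fp] rk=8  ker:fy,fz,hi,hl,ho,hp,hy,hz,il,io,ip,iy,iz,lo,lp,ly,lz,op,oy,oz,py,pz,yz
∂2: piv[dho,dhy,doy,doz,dpy,dpz,dyz,fyz,hil,hio,hiy,hly,hlz,ilp,lop,loy] rk=16  ker:hoy,ily,oyz
rk∂_2=16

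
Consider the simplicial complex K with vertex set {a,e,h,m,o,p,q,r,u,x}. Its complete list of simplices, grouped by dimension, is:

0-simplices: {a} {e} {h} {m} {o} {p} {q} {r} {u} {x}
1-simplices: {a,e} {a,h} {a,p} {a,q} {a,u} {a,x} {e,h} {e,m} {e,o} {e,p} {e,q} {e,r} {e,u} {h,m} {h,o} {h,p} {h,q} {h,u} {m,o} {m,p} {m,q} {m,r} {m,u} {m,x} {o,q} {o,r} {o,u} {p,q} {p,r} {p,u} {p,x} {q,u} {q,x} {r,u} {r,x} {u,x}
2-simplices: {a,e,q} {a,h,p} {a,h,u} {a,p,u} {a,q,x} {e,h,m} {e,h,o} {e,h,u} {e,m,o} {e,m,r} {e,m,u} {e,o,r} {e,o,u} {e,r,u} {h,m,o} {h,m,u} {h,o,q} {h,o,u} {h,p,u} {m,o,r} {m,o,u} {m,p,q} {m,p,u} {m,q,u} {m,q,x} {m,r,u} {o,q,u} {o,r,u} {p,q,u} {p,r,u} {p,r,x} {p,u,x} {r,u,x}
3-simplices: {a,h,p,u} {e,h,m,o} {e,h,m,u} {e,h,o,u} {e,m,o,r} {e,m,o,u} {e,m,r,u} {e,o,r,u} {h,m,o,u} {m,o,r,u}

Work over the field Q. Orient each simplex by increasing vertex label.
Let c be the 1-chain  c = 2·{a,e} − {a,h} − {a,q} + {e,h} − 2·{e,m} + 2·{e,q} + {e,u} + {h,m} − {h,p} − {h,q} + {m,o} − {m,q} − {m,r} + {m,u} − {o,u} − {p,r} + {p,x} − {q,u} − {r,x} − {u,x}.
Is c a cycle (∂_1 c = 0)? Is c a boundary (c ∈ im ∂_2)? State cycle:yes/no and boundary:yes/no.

n_0=10 n_1=36 n_2=33 n_3=10  [Q]
∂1: piv[ae,ah,ap,aq,au,ax,em,eo,er] rk=9  ker:eh,ep,eq,eu,hm,ho,hp,hq,hu,mo,mp,mq,mr,mu,mx,oq,or,ou,pq,pr,pu,px,qu,qx,ru,rx,ux
∂2: piv[aeq,ahp,ahu,apu,aqx,ehm,eho,ehu,emo,emr,emu,eor,eou,eru,hoq,mpq,mpu,mqu,mqx,oqu,pru,prx,pux] rk=23  ker:hmo,hmu,hou,hpu,mor,mou,mru,oru,pqu,rux
∂3: piv[ahpu,ehmo,ehmu,ehou,emor,emou,emru,eoru] rk=8  ker:hmou,moru
∂1c = {h} − {m} + 2·{o} − {p} − {r} + {u} − {x}

cycle:no boundary:no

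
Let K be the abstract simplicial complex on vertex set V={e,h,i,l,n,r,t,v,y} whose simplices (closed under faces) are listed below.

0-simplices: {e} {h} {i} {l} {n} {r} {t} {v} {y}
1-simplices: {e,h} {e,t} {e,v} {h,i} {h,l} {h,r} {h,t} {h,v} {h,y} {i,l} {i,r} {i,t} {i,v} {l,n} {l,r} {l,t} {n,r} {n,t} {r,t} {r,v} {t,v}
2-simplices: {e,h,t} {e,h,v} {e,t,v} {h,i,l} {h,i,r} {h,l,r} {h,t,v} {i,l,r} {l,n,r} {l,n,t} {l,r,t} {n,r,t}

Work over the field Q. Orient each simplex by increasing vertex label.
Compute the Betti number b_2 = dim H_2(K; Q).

n_0=9 n_1=21 n_2=12  [Q]
∂1: piv[eh,et,ev,hi,hl,hr,hy,ln] rk=8  ker:ht,hv,il,ir,it,iv,lr,lt,nr,nt,rt,rv,tv
∂2: piv[eht,ehv,etv,hil,hir,hlr,lnr,lnt,lrt] rk=9  ker:htv,ilr,nrt
b_2=(12−9)−0=3

b_2=3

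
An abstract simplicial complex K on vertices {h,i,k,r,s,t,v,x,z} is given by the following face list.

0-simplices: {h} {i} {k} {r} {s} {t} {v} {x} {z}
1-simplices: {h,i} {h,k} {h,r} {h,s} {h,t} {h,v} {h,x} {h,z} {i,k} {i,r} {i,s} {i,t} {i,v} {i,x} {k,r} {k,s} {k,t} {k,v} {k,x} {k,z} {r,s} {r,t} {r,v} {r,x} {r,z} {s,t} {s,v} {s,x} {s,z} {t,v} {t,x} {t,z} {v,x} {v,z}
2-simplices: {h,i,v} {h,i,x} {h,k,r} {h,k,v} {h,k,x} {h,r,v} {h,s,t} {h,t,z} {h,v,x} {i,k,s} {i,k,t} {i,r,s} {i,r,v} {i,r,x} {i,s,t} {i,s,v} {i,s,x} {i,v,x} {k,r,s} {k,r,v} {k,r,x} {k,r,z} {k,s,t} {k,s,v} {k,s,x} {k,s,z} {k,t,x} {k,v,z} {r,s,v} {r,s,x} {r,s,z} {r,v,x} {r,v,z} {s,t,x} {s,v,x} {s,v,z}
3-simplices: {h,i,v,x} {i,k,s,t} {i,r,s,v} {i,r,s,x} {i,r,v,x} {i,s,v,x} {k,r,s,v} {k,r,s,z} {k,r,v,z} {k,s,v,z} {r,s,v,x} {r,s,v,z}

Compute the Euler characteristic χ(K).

χ(K)=-1

n_0=9 n_1=34 n_2=36 n_3=12
χ=+9−34+36−12=-1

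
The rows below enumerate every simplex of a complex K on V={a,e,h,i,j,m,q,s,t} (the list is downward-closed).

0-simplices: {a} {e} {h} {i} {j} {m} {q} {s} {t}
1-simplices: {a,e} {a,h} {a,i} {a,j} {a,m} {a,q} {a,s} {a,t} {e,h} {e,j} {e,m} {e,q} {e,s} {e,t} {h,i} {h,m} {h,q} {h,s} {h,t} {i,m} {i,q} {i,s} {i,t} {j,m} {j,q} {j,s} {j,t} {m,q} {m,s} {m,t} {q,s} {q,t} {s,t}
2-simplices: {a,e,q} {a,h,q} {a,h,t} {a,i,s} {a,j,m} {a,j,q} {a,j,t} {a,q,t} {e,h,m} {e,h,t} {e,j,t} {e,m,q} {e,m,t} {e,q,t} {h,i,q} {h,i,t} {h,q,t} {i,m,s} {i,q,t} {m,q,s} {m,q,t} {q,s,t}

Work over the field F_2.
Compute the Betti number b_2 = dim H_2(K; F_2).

b_2=3

n_0=9 n_1=33 n_2=22  [Z2]
∂1: piv[ae,ah,ai,aj,am,aq,as,at] rk=8  ker:eh,ej,em,eq,es,et,hi,hm,hq,hs,ht,im,iq,is,it,jm,jq,js,jt,mq,ms,mt,qs,qt,st
∂2: piv[aeq,ahq,aht,ais,ajm,ajq,ajt,aqt,ehm,eht,ejt,emq,emt,eqt,hiq,hit,ims,mqs,qst] rk=19  ker:hqt,iqt,mqt
b_2=(22−19)−0=3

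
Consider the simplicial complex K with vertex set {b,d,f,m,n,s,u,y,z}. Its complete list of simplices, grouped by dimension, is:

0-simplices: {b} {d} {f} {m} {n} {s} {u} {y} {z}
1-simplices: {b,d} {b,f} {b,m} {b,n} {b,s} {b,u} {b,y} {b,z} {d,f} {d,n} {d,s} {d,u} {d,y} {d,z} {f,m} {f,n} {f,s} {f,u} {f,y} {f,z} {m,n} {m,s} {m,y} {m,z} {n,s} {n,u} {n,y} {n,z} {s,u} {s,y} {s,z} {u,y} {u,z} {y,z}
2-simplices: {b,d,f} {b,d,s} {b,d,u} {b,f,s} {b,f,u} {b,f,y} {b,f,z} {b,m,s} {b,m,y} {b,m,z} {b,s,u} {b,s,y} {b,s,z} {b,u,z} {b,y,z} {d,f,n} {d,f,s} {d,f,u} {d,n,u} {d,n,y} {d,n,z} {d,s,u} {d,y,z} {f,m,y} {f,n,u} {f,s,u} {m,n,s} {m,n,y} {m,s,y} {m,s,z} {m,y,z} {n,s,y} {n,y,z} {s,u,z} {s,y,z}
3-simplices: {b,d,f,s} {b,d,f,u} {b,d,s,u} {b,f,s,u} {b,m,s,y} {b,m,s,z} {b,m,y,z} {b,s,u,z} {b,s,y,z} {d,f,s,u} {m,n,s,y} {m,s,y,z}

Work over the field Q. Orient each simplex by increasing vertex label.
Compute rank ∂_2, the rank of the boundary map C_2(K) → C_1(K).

n_0=9 n_1=34 n_2=35 n_3=12  [Q]
∂1: piv[bd,bf,bm,bn,bs,bu,by,bz] rk=8  ker:df,dn,ds,du,dy,dz,fm,fn,fs,fu,fy,fz,mn,ms,my,mz,ns,nu,ny,nz,su,sy,sz,uy,uz,yz
∂2: piv[bdf,bds,bdu,bfs,bfu,bfy,bfz,bms,bmy,bmz,bsu,bsy,bsz,buz,byz,dfn,dnu,dny,dnz,dyz,fmy,mns,mny] rk=23  ker:dfs,dfu,dsu,fnu,fsu,msy,msz,myz,nsy,nyz,suz,syz
∂3: piv[bdfs,bdfu,bdsu,bfsu,bmsy,bmsz,bmyz,bsuz,bsyz,mnsy] rk=10  ker:dfsu,msyz
rk∂_2=23

rank∂_2=23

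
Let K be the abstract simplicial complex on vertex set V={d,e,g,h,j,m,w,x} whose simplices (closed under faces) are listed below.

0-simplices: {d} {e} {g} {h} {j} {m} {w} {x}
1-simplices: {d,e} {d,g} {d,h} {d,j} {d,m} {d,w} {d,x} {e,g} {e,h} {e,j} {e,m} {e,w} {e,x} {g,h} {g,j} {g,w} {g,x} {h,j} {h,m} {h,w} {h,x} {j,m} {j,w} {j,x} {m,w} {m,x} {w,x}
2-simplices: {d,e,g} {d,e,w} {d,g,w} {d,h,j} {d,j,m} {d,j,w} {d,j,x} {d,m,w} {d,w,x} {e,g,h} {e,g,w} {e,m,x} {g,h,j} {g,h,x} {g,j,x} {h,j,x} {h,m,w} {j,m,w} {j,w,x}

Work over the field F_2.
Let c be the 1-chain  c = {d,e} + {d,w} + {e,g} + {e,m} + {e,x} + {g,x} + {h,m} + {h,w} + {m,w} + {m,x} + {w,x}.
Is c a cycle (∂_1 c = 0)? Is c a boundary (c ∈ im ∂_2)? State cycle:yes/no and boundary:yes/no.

n_0=8 n_1=27 n_2=19  [Z2]
∂1: piv[de,dg,dh,dj,dm,dw,dx] rk=7  ker:eg,eh,ej,em,ew,ex,gh,gj,gw,gx,hj,hm,hw,hx,jm,jw,jx,mw,mx,wx
∂2: piv[deg,dew,dgw,dhj,djm,djw,djx,dmw,dwx,egh,emx,ghj,ghx,gjx,hmw] rk=15  ker:egw,hjx,jmw,jwx
∂1c = 0
c vs im∂2: residual ≠ 0 ⇒ not boundary

cycle:yes boundary:no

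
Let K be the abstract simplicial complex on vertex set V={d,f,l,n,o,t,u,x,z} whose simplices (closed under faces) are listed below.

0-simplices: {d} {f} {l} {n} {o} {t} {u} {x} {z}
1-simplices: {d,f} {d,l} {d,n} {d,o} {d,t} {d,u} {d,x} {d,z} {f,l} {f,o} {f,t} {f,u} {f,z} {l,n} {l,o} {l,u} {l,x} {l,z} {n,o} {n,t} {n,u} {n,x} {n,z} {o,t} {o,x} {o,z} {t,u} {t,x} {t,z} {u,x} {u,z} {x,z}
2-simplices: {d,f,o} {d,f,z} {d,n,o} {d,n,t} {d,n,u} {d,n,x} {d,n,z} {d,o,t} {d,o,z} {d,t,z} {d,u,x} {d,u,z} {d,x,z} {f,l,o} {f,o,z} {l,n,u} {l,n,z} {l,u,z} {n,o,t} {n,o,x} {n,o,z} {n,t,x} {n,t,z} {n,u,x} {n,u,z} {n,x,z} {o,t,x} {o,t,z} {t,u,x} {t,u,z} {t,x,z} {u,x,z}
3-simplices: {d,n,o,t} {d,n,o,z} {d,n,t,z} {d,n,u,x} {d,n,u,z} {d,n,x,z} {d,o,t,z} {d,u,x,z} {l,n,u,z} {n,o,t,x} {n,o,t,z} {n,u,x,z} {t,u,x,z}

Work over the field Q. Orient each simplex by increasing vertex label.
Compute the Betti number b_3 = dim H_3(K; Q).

n_0=9 n_1=32 n_2=32 n_3=13  [Q]
∂1: piv[df,dl,dn,do,dt,du,dx,dz] rk=8  ker:fl,fo,ft,fu,fz,ln,lo,lu,lx,lz,no,nt,nu,nx,nz,ot,ox,oz,tu,tx,tz,ux,uz,xz
∂2: piv[dfo,dfz,dno,dnt,dnu,dnx,dnz,dot,doz,dtz,dux,duz,dxz,flo,lnu,lnz,nox,ntx,tux] rk=19  ker:foz,luz,not,noz,ntz,nux,nuz,nxz,otx,otz,tuz,txz,uxz
∂3: piv[dnot,dnoz,dntz,dnux,dnuz,dnxz,dotz,duxz,lnuz,notx,tuxz] rk=11  ker:notz,nuxz
b_3=(13−11)−0=2

b_3=2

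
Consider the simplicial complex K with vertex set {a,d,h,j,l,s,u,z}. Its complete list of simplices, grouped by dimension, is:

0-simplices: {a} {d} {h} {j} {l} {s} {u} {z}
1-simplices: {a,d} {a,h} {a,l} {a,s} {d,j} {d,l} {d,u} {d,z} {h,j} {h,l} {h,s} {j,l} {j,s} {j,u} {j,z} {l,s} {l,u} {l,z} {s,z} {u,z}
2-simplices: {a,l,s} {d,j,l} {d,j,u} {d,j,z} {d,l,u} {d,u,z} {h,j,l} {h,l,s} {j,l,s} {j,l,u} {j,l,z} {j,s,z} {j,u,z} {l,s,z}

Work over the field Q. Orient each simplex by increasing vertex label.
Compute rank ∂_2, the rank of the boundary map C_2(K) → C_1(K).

rank∂_2=11

n_0=8 n_1=20 n_2=14  [Q]
∂1: piv[ad,ah,al,as,dj,du,dz] rk=7  ker:dl,hj,hl,hs,jl,js,ju,jz,ls,lu,lz,sz,uz
∂2: piv[als,djl,dju,djz,dlu,duz,hjl,hls,jls,jlz,jsz] rk=11  ker:jlu,juz,lsz
rk∂_2=11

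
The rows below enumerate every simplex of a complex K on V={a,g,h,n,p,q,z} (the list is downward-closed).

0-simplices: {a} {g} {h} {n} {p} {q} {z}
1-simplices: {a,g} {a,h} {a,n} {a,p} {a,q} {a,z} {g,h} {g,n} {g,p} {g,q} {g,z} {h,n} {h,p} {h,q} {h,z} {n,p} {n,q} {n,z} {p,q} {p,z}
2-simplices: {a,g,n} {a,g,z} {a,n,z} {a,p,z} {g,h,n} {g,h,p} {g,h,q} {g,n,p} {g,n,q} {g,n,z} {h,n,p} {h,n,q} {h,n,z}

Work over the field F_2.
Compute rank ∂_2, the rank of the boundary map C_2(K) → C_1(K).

n_0=7 n_1=20 n_2=13  [Z2]
∂1: piv[ag,ah,an,ap,aq,az] rk=6  ker:gh,gn,gp,gq,gz,hn,hp,hq,hz,np,nq,nz,pq,pz
∂2: piv[agn,agz,anz,apz,ghn,ghp,ghq,gnp,gnq,hnz] rk=10  ker:gnz,hnp,hnq
rk∂_2=10

rank∂_2=10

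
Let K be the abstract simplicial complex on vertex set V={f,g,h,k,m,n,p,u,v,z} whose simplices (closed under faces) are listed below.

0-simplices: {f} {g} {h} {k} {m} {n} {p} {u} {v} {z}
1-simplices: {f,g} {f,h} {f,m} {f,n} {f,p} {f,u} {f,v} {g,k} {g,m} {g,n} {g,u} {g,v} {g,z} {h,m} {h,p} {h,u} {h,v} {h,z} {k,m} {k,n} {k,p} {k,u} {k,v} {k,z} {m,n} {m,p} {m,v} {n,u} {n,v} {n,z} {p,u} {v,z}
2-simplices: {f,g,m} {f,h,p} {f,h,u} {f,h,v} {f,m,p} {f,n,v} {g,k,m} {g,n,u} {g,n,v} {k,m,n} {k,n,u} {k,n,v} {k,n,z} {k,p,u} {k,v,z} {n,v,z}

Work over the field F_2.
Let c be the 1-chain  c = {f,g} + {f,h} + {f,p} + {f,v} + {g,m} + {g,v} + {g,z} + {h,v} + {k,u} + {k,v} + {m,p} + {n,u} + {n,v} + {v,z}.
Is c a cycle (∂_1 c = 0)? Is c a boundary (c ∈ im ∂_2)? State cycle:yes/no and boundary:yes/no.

cycle:yes boundary:no

n_0=10 n_1=32 n_2=16  [Z2]
∂1: piv[fg,fh,fm,fn,fp,fu,fv,gk,gz] rk=9  ker:gm,gn,gu,gv,hm,hp,hu,hv,hz,km,kn,kp,ku,kv,kz,mn,mp,mv,nu,nv,nz,pu,vz
∂2: piv[fgm,fhp,fhu,fhv,fmp,fnv,gkm,gnu,gnv,kmn,knu,knv,knz,kpu,kvz] rk=15  ker:nvz
∂1c = 0
c vs im∂2: residual ≠ 0 ⇒ not boundary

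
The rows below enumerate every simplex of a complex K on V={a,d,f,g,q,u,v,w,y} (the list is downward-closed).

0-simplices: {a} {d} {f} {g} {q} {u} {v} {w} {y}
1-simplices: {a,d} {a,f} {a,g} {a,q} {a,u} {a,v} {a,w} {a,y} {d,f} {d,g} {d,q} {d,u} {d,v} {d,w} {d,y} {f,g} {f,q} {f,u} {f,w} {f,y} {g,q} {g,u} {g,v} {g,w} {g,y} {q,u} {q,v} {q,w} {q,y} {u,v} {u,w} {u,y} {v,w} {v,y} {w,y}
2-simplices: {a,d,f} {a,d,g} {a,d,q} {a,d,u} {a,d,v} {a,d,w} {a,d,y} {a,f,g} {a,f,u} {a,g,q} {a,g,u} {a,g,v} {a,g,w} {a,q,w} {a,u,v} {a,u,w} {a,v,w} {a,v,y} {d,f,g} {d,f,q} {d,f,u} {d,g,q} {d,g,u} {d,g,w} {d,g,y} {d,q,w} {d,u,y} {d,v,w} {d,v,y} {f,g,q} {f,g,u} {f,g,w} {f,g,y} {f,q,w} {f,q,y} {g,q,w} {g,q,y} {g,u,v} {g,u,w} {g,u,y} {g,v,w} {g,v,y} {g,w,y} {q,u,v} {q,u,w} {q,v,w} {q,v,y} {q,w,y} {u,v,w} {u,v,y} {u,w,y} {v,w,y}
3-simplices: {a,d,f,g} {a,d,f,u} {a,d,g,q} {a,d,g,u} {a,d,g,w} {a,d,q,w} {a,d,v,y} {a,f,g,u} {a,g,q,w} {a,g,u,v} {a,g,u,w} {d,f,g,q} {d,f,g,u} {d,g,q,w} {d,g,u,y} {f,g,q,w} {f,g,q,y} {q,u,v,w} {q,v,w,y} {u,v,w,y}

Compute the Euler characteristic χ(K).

χ(K)=6

n_0=9 n_1=35 n_2=52 n_3=20
χ=+9−35+52−20=6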